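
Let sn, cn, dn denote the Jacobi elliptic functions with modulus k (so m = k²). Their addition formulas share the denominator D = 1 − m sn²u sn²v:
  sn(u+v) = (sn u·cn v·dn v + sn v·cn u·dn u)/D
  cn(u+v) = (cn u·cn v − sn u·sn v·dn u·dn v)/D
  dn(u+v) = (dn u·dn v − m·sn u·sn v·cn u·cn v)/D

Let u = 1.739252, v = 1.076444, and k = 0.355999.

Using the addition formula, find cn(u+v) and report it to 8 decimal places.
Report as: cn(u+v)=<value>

cn(u+v)=-0.90831020

sn u = 0.9942486463376743, cn u = -0.1070963550066121, dn u = 0.9352637696211621
sn v = 0.8701943573784972, cn v = 0.4927086161075573, dn v = 0.9508055511785437
m = k² = 0.126735288001
D = 1 − m·sn²u·sn²v = 0.9051319227521849
cn(u+v) = (cn u·cn v − sn u·sn v·dn u·dn v)/D = -0.8221405616531158/0.9051319227521849 = -0.9083102042774916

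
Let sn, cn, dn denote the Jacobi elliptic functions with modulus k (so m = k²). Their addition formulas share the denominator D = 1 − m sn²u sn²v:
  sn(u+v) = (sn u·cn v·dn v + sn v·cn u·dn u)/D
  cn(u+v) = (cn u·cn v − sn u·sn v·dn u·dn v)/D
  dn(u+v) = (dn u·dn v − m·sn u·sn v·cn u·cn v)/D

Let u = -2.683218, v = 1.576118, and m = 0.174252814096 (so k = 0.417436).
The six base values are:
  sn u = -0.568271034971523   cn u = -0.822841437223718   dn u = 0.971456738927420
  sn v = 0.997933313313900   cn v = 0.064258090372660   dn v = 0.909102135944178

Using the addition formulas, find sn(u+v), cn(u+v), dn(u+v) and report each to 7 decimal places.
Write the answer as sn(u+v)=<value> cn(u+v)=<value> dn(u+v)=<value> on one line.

sn(u+v)=-0.8802271 cn(u+v)=0.4745527 dn(u+v)=0.9300478

m = k² = 0.174252814096
D = 1 − m·sn²u·sn²v = 0.9439605476375932
sn(u+v) = (sn u·cn v·dn v + sn v·cn u·dn u)/D = -0.8308996272848387/0.9439605476375932 = -0.8802270702565834
cn(u+v) = (cn u·cn v − sn u·sn v·dn u·dn v)/D = 0.4479590660698598/0.9439605476375932 = 0.4745527418396313
dn(u+v) = (dn u·dn v − m·sn u·sn v·cn u·cn v)/D = 0.877928462316171/0.9439605476375932 = 0.9300478335808868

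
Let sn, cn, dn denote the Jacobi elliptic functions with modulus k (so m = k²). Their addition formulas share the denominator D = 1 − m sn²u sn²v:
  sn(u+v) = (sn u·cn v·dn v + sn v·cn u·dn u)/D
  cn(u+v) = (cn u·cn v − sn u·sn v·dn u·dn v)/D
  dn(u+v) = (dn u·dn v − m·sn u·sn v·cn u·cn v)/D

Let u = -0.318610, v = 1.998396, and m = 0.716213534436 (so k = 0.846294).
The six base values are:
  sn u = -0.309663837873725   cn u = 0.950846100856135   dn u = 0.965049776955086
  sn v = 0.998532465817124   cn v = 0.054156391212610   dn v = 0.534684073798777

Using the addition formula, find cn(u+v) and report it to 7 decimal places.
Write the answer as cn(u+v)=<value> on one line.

cn(u+v)=0.2265597

m = k² = 0.716213534436
D = 1 − m·sn²u·sn²v = 0.9315225014391998
cn(u+v) = (cn u·cn v − sn u·sn v·dn u·dn v)/D = 0.2110454354362686/0.9315225014391998 = 0.2265596752737631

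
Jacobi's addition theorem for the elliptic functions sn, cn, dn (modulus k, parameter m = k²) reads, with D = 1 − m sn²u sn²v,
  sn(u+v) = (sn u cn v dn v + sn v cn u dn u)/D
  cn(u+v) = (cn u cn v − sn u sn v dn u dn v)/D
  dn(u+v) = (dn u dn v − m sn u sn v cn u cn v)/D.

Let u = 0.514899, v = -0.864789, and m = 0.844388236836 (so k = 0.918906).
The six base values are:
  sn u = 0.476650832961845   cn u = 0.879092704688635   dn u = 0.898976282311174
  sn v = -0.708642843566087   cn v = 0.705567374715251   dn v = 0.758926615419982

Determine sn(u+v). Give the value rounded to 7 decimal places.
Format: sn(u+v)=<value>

m = k² = 0.844388236836
D = 1 − m·sn²u·sn²v = 0.9036619839433514
sn(u+v) = (sn u·cn v·dn v + sn v·cn u·dn u)/D = -0.3047946793887979/0.9036619839433514 = -0.3372883719847893

sn(u+v)=-0.3372884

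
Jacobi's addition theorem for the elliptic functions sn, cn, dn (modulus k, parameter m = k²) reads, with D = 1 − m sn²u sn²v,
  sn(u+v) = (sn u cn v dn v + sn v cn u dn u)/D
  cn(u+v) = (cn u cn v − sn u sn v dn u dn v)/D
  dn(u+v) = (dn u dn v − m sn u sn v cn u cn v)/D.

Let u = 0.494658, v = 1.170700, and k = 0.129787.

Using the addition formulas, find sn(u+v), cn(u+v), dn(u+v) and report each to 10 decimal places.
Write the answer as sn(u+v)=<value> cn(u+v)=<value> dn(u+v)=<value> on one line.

sn u = 0.474445924972768, cn u = 0.8802846495746331, dn u = 0.998102341322183
sn v = 0.9196863160652862, cn v = 0.3926538934510423, dn v = 0.9928506413111095
m = k² = 0.016844665369
D = 1 − m·sn²u·sn²v = 0.996792879492162
sn(u+v) = (sn u·cn v·dn v + sn v·cn u·dn u)/D = 0.9930105929495921/0.996792879492162 = 0.9962055441803548
cn(u+v) = (cn u·cn v − sn u·sn v·dn u·dn v)/D = -0.08675256132342901/0.996792879492162 = -0.08703168241694002
dn(u+v) = (dn u·dn v − m·sn u·sn v·cn u·cn v)/D = 0.9884260340514367/0.996792879492162 = 0.9916062347425797

sn(u+v)=0.9962055442 cn(u+v)=-0.0870316824 dn(u+v)=0.9916062347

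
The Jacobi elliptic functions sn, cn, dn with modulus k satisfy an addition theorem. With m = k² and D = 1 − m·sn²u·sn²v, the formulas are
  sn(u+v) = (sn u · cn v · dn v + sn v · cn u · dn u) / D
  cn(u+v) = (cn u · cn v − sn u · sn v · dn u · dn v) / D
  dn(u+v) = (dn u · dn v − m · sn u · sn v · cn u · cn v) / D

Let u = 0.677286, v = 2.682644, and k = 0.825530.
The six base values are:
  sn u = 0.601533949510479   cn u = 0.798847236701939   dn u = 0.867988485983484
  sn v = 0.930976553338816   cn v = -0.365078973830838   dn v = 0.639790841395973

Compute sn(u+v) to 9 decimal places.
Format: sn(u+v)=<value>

sn(u+v)=0.642306829

m = k² = 0.6814997809
D = 1 − m·sn²u·sn²v = 0.7862709803456416
sn(u+v) = (sn u·cn v·dn v + sn v·cn u·dn u)/D = 0.5050272204782698/0.7862709803456416 = 0.6423068294549824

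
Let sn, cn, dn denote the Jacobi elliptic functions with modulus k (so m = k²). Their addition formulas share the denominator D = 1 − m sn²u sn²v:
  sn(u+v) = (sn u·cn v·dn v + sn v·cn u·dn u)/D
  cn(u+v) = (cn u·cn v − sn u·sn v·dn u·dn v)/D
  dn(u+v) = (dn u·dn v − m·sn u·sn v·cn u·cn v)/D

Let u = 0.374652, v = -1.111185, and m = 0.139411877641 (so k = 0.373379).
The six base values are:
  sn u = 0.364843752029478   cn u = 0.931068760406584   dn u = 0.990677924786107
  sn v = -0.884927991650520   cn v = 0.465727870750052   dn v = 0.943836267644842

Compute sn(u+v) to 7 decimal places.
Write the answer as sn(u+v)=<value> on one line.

sn(u+v)=-0.6655452

m = k² = 0.139411877641
D = 1 − m·sn²u·sn²v = 0.9854678634983927
sn(u+v) = (sn u·cn v·dn v + sn v·cn u·dn u)/D = -0.6558734017954918/0.9854678634983927 = -0.6655451954233732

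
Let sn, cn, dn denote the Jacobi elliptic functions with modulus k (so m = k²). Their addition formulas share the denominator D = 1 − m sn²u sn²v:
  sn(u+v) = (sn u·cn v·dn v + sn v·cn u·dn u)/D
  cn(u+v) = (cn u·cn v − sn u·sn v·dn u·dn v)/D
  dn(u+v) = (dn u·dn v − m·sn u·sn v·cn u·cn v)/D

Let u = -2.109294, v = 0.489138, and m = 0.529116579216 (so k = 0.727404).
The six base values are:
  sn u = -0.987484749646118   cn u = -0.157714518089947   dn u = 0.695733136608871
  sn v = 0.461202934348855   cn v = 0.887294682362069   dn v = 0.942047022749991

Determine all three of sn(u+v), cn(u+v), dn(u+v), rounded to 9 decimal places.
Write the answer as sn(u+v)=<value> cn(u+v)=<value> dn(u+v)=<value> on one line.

sn(u+v)=-0.984011924 cn(u+v)=0.178102595 dn(u+v)=0.698331785

m = k² = 0.529116579216
D = 1 − m·sn²u·sn²v = 0.8902520825526841
sn(u+v) = (sn u·cn v·dn v + sn v·cn u·dn u)/D = -0.8760186641974077/0.8902520825526841 = -0.9840119235503904
cn(u+v) = (cn u·cn v − sn u·sn v·dn u·dn v)/D = 0.1585562060191295/0.8902520825526841 = 0.178102594901536
dn(u+v) = (dn u·dn v − m·sn u·sn v·cn u·cn v)/D = 0.6216913255571784/0.8902520825526841 = 0.6983317846048256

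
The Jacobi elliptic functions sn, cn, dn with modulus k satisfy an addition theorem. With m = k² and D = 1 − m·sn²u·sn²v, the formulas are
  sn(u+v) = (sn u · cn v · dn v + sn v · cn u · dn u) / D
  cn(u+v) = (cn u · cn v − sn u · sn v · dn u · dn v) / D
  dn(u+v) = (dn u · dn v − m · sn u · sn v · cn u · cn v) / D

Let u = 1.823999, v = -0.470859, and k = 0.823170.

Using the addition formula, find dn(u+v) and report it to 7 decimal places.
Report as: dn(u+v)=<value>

dn(u+v)=0.6568496

sn u = 0.9921505385556022, cn u = 0.1250492256826424, dn u = 0.5770503703712184
sn v = -0.4436349190294059, cn v = 0.8962075979469112, dn v = 0.9309342011926592
m = k² = 0.6776088489
D = 1 − m·sn²u·sn²v = 0.8687239021176543
dn(u+v) = (dn u·dn v − m·sn u·sn v·cn u·cn v)/D = 0.5706209699490834/0.8687239021176543 = 0.6568496257074347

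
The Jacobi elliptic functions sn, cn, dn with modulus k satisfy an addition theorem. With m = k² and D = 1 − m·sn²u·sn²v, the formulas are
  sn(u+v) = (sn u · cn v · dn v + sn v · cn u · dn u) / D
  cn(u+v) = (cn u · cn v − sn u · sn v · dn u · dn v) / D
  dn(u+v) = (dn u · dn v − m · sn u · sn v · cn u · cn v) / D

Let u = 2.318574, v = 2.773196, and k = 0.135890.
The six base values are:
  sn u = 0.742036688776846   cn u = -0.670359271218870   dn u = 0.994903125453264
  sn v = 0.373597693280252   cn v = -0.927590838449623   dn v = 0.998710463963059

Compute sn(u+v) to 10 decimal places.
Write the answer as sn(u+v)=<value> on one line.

m = k² = 0.0184660921
D = 1 − m·sn²u·sn²v = 0.9985808309638854
sn(u+v) = (sn u·cn v·dn v + sn v·cn u·dn u)/D = -0.9365870306462184/0.9985808309638854 = -0.9379180949650043

sn(u+v)=-0.9379180950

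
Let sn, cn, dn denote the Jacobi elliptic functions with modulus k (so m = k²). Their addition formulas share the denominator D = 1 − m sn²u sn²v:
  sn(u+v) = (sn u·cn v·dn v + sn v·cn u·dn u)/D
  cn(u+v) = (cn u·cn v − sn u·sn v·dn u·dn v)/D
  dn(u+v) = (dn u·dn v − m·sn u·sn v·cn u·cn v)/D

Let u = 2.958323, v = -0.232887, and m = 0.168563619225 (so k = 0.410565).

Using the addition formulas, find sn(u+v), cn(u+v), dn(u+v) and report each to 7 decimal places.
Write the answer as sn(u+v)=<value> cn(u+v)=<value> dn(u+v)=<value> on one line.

sn(u+v)=0.5295734 cn(u+v)=-0.8482641 dn(u+v)=0.9760772

sn u = 0.3230164484447376, cn u = -0.9463933505863977, dn u = 0.9911670570688945
sn v = -0.2304461318737374, cn v = 0.9730850837950565, dn v = 0.9955141175571808
m = k² = 0.168563619225
D = 1 − m·sn²u·sn²v = 0.9990659890486145
sn(u+v) = (sn u·cn v·dn v + sn v·cn u·dn u)/D = 0.5290787606894293/0.9990659890486145 = 0.5295733880334148
cn(u+v) = (cn u·cn v − sn u·sn v·dn u·dn v)/D = -0.8474718375621835/0.9990659890486145 = -0.8482641255451101
dn(u+v) = (dn u·dn v − m·sn u·sn v·cn u·cn v)/D = 0.9751655200297027/0.9990659890486145 = 0.9760771868115823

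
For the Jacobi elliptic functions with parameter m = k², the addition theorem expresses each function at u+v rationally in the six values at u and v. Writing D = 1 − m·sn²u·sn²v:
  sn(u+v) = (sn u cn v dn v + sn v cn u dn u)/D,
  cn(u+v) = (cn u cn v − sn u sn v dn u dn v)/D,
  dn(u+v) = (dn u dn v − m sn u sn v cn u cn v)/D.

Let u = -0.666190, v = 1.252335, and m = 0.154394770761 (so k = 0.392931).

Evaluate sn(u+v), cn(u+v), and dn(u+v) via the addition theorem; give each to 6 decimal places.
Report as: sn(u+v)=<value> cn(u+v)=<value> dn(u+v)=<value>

sn u = -0.6125200704560999, cn u = 0.7904550355892828, dn u = 0.9706049869653466
sn v = 0.9375245894221613, cn v = 0.3479190196422262, dn v = 0.9296743260523364
m = k² = 0.154394770761
D = 1 − m·sn²u·sn²v = 0.9490858416322964
sn(u+v) = (sn u·cn v·dn v + sn v·cn u·dn u)/D = 0.5211667778997105/0.9490858416322964 = 0.5491250159241399
cn(u+v) = (cn u·cn v − sn u·sn v·dn u·dn v)/D = 0.7931892109708239/0.9490858416322964 = 0.835740220933702
dn(u+v) = (dn u·dn v − m·sn u·sn v·cn u·cn v)/D = 0.926729749388671/0.9490858416322964 = 0.9764446046258829

sn(u+v)=0.549125 cn(u+v)=0.835740 dn(u+v)=0.976445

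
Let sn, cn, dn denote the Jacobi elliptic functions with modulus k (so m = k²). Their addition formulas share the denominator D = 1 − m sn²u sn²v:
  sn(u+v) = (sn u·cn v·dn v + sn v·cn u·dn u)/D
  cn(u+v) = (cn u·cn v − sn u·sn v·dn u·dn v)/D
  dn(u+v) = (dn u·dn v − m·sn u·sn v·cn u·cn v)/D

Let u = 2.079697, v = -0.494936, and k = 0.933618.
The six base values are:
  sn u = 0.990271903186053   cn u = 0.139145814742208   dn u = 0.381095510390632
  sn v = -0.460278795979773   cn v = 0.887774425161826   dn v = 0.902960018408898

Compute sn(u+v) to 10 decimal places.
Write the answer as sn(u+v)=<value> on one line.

m = k² = 0.871642569924
D = 1 − m·sn²u·sn²v = 0.8189121621578022
sn(u+v) = (sn u·cn v·dn v + sn v·cn u·dn u)/D = 0.7694189347318909/0.8189121621578022 = 0.939562226923705

sn(u+v)=0.9395622269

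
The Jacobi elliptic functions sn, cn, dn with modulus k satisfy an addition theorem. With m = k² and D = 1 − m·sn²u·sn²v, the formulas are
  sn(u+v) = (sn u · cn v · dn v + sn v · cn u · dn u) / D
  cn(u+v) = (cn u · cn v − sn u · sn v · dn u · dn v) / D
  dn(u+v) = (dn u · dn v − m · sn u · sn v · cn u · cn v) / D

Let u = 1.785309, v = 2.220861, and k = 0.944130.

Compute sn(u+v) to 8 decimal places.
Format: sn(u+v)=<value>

sn u = 0.9638480968722524, cn u = 0.2664523337404594, dn u = 0.4146128498510462
sn v = 0.9943321599382431, cn v = 0.1063181814768676, dn v = 0.3445204247344437
m = k² = 0.8913814569
D = 1 − m·sn²u·sn²v = 0.1812642466211451
sn(u+v) = (sn u·cn v·dn v + sn v·cn u·dn u)/D = 0.1451529940474227/0.1812642466211451 = 0.800781162050134

sn(u+v)=0.80078116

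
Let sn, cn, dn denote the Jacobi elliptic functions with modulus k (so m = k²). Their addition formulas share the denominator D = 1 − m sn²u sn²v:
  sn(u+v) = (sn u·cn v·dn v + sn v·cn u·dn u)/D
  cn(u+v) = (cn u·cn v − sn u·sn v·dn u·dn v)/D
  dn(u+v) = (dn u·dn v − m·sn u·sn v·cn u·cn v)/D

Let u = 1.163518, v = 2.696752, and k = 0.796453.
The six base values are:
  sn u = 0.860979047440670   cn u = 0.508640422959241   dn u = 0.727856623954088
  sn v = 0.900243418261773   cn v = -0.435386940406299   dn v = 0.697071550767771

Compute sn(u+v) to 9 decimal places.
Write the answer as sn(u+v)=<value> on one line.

m = k² = 0.634337381209
D = 1 − m·sn²u·sn²v = 0.6189119064977147
sn(u+v) = (sn u·cn v·dn v + sn v·cn u·dn u)/D = 0.07198212100206426/0.6189119064977147 = 0.1163043080062801

sn(u+v)=0.116304308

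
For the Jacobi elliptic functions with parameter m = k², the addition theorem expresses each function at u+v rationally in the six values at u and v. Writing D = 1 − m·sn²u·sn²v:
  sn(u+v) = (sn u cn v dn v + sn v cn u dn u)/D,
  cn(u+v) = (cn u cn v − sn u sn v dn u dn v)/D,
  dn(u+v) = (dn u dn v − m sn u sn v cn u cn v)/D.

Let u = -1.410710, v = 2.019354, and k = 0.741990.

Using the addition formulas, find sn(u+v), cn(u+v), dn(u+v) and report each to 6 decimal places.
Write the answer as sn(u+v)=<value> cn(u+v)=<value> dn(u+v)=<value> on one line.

sn u = -0.9445004364311038, cn u = 0.3285101605452325, dn u = 0.7133481013767151
sn v = 0.9967622067878304, cn v = -0.08040586495682052, dn v = 0.6730603219566397
m = k² = 0.5505491601
D = 1 − m·sn²u·sn²v = 0.5120407488369698
sn(u+v) = (sn u·cn v·dn v + sn v·cn u·dn u)/D = 0.2846978201700491/0.5120407488369698 = 0.5560061788377215
cn(u+v) = (cn u·cn v − sn u·sn v·dn u·dn v)/D = 0.4255970860566919/0.5120407488369698 = 0.8311781572528694
dn(u+v) = (dn u·dn v − m·sn u·sn v·cn u·cn v)/D = 0.4664355803685001/0.5120407488369698 = 0.9109344938424226

sn(u+v)=0.556006 cn(u+v)=0.831178 dn(u+v)=0.910934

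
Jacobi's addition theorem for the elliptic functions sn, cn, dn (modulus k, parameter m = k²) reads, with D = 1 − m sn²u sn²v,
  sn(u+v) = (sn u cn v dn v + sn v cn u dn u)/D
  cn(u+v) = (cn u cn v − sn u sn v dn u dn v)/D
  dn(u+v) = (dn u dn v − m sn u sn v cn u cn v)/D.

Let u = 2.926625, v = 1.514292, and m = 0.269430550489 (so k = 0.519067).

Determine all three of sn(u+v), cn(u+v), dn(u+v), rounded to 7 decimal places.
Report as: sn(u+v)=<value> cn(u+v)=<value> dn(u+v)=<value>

sn(u+v)=-0.8450874 cn(u+v)=-0.5346282 dn(u+v)=0.8986546

sn u = 0.4456407901774711, cn u = -0.895211866615942, dn u = 0.9728783312867287
sn v = 0.9878704657161971, cn v = 0.1552802079006329, dn v = 0.8585254472510399
m = k² = 0.269430550489
D = 1 − m·sn²u·sn²v = 0.947782423364058
sn(u+v) = (sn u·cn v·dn v + sn v·cn u·dn u)/D = -0.8009589551873134/0.947782423364058 = -0.8450873696775156
cn(u+v) = (cn u·cn v − sn u·sn v·dn u·dn v)/D = -0.5067112334881613/0.947782423364058 = -0.5346282237326589
dn(u+v) = (dn u·dn v − m·sn u·sn v·cn u·cn v)/D = 0.8517290220718478/0.947782423364058 = 0.8986545868288226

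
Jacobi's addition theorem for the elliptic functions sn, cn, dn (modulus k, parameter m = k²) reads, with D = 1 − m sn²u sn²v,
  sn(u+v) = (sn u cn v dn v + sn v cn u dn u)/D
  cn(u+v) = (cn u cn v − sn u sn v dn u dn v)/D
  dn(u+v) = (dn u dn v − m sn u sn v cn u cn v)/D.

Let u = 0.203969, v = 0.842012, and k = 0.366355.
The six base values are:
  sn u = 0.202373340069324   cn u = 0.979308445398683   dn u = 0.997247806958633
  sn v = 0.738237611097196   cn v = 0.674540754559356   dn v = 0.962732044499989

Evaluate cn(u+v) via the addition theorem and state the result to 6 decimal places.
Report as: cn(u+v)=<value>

cn(u+v)=0.518701

m = k² = 0.134215986025
D = 1 − m·sn²u·sn²v = 0.997004266469586
cn(u+v) = (cn u·cn v − sn u·sn v·dn u·dn v)/D = 0.51714751750207/0.997004266469586 = 0.5187014087043987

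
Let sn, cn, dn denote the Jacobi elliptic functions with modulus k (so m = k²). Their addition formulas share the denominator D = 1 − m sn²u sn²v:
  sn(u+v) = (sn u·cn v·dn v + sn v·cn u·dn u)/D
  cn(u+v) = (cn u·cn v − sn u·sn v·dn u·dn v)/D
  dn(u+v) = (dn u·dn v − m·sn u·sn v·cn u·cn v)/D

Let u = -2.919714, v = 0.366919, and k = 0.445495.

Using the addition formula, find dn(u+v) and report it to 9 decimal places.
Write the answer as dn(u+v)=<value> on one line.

dn(u+v)=0.952592965

sn u = -0.3857037533106952, cn u = -0.9226226827268243, dn u = 0.9851267748869082
sn v = 0.3572578619153954, cn v = 0.9340057923266002, dn v = 0.987253351212092
m = k² = 0.198465795025
D = 1 − m·sn²u·sn²v = 0.9962316000632077
dn(u+v) = (dn u·dn v − m·sn u·sn v·cn u·cn v)/D = 0.9490032132692889/0.9962316000632077 = 0.9525929645366376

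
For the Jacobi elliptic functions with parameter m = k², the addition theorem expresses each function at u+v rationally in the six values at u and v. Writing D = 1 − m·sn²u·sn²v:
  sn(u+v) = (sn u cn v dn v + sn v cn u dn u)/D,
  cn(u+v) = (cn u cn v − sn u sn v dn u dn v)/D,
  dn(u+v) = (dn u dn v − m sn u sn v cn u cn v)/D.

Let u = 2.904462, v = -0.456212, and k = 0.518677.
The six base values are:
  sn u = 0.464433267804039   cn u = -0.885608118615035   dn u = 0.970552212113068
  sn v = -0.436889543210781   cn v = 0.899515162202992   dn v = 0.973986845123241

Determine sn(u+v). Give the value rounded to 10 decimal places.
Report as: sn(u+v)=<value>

m = k² = 0.269025830329
D = 1 − m·sn²u·sn²v = 0.9889239751097161
sn(u+v) = (sn u·cn v·dn v + sn v·cn u·dn u)/D = 0.782416583273431/0.9889239751097161 = 0.7911797094277402

sn(u+v)=0.7911797094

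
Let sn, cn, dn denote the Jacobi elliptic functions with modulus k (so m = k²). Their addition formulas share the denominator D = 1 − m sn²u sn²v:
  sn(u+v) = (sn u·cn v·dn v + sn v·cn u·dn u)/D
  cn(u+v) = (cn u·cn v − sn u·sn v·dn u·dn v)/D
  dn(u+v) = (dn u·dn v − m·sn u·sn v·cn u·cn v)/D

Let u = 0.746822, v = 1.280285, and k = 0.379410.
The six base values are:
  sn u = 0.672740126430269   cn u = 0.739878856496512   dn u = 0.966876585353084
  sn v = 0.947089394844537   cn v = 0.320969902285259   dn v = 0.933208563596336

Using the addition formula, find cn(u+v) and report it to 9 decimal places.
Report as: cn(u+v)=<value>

cn(u+v)=-0.358357156

m = k² = 0.1439519481
D = 1 − m·sn²u·sn²v = 0.9415621595055124
cn(u+v) = (cn u·cn v − sn u·sn v·dn u·dn v)/D = -0.3374155377448907/0.9415621595055124 = -0.3583571560714524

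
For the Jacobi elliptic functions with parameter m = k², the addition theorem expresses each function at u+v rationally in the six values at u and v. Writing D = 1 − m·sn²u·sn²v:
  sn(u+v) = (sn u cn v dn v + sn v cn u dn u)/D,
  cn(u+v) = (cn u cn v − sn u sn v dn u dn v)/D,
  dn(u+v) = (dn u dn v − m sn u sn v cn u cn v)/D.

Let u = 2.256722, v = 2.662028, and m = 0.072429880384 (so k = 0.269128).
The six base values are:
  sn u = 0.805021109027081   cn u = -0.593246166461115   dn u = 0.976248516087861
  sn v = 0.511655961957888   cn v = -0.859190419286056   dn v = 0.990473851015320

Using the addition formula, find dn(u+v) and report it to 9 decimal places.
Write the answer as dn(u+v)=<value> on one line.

dn(u+v)=0.963582894

m = k² = 0.072429880384
D = 1 − m·sn²u·sn²v = 0.9877117968396159
dn(u+v) = (dn u·dn v − m·sn u·sn v·cn u·cn v)/D = 0.951742191168217/0.9877117968396159 = 0.963582893525732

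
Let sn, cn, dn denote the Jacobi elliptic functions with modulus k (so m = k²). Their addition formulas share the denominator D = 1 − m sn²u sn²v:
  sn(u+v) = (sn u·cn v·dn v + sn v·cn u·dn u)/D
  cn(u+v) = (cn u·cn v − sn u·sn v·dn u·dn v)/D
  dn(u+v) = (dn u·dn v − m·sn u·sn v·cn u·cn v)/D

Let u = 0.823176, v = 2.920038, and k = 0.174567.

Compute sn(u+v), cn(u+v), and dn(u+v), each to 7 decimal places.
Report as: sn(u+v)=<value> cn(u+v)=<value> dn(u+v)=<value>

sn(u+v)=-0.5449711 cn(u+v)=-0.8384548 dn(u+v)=0.9954645

sn u = 0.7316261099591215, cn u = 0.681706120865937, dn u = 0.9918105514229998
sn v = 0.2433644947711872, cn v = -0.9699349064162836, dn v = 0.9990971723987975
m = k² = 0.030473637489
D = 1 − m·sn²u·sn²v = 0.9990339110278073
sn(u+v) = (sn u·cn v·dn v + sn v·cn u·dn u)/D = -0.54444461815111/0.9990339110278073 = -0.5449711087294172
cn(u+v) = (cn u·cn v − sn u·sn v·dn u·dn v)/D = -0.8376448013029202/0.9990339110278073 = -0.8384548232613548
dn(u+v) = (dn u·dn v − m·sn u·sn v·cn u·cn v)/D = 0.9945027709963288/0.9990339110278073 = 0.9954644782509767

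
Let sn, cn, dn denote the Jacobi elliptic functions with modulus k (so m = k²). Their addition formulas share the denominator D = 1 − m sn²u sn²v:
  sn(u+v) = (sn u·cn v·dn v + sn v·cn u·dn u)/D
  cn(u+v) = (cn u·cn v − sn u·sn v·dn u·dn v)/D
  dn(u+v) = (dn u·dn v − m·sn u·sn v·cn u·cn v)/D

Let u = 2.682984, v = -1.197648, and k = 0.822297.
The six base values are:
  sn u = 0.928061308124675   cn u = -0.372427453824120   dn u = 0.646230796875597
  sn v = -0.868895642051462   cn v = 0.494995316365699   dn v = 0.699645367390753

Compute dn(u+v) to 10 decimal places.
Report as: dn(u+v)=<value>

m = k² = 0.676172356209
D = 1 − m·sn²u·sn²v = 0.5603106125886191
dn(u+v) = (dn u·dn v − m·sn u·sn v·cn u·cn v)/D = 0.3516142360517337/0.5603106125886191 = 0.6275344927473102

dn(u+v)=0.6275344927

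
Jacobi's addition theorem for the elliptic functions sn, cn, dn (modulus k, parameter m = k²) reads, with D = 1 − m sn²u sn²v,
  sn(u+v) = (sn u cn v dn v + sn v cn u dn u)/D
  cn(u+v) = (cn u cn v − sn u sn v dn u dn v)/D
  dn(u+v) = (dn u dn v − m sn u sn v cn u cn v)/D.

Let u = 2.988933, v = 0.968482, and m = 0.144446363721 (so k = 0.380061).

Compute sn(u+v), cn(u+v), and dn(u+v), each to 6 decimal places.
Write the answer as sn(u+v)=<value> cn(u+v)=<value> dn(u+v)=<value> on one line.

sn(u+v)=-0.632581 cn(u+v)=-0.774494 dn(u+v)=0.970669

sn u = 0.272379946018123, cn u = -0.962189775983493, dn u = 0.9946272687111791
sn v = 0.8136509181697579, cn v = 0.5813537506213492, dn v = 0.9509850099788204
m = k² = 0.144446363721
D = 1 − m·sn²u·sn²v = 0.9929053151257893
sn(u+v) = (sn u·cn v·dn v + sn v·cn u·dn u)/D = -0.6280927318817802/0.9929053151257893 = -0.6325806925529533
cn(u+v) = (cn u·cn v − sn u·sn v·dn u·dn v)/D = -0.768999665124976/0.9929053151257893 = -0.7744944592501782
dn(u+v) = (dn u·dn v − m·sn u·sn v·cn u·cn v)/D = 0.963782550685357/0.9929053151257893 = 0.9706691423675753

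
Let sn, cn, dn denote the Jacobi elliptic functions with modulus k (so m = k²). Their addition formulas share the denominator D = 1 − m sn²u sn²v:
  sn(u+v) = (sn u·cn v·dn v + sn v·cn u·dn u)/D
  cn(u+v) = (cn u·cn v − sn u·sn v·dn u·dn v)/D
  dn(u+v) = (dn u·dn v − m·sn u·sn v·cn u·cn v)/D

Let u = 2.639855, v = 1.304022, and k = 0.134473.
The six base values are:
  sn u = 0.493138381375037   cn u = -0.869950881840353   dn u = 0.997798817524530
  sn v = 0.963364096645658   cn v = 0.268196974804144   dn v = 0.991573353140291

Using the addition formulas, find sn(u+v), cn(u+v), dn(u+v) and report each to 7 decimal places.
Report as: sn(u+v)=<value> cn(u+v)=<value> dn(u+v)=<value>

sn(u+v)=-0.7079804 cn(u+v)=-0.7062321 dn(u+v)=0.9954578

m = k² = 0.018082987729
D = 1 − m·sn²u·sn²v = 0.9959187921657707
sn(u+v) = (sn u·cn v·dn v + sn v·cn u·dn u)/D = -0.7050909509088027/0.9959187921657707 = -0.7079803659246951
cn(u+v) = (cn u·cn v − sn u·sn v·dn u·dn v)/D = -0.703349835811062/0.9959187921657707 = -0.7062321158550741
dn(u+v) = (dn u·dn v − m·sn u·sn v·cn u·cn v)/D = 0.9913950900054231/0.9959187921657707 = 0.9954577600142376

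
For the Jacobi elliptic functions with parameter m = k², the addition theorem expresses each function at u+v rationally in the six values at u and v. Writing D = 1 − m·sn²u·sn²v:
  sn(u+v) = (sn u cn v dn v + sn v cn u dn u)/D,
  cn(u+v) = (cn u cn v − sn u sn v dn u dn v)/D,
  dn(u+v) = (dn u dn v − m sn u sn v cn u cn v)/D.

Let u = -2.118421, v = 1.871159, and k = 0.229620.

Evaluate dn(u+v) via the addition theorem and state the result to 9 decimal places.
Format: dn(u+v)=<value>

dn(u+v)=0.998421201

sn u = -0.8710779570215991, cn u = -0.4911447778314223, dn u = 0.9797924430802562
sn v = 0.9633032426852667, cn v = -0.2684154664546181, dn v = 0.975229896611673
m = k² = 0.0527253444
D = 1 − m·sn²u·sn²v = 0.9628755936704113
dn(u+v) = (dn u·dn v − m·sn u·sn v·cn u·cn v)/D = 0.961355407024274/0.9628755936704113 = 0.9984212013928585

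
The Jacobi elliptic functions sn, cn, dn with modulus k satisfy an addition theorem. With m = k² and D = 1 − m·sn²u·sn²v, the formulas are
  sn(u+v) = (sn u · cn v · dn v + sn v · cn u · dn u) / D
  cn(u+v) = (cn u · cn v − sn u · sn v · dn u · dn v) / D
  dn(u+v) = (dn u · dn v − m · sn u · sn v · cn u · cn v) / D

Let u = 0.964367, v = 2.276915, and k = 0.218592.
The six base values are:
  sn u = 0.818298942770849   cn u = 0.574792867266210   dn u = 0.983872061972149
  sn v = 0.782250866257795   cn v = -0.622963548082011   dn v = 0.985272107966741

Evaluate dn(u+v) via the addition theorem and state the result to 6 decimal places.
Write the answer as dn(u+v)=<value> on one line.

dn(u+v)=0.999911

m = k² = 0.047782462464
D = 1 − m·sn²u·sn²v = 0.9804212656872799
dn(u+v) = (dn u·dn v − m·sn u·sn v·cn u·cn v)/D = 0.9803338805379379/0.9804212656872799 = 0.9999108697940362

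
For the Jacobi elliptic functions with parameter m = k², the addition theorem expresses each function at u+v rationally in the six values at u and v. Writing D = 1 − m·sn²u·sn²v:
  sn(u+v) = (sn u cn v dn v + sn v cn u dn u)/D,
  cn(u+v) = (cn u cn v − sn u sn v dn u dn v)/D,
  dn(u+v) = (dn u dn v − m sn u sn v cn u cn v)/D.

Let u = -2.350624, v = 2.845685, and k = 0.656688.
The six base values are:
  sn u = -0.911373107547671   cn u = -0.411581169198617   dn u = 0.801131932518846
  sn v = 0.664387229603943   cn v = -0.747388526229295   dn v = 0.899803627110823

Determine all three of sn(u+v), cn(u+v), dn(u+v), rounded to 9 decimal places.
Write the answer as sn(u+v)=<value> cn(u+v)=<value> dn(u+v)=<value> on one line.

m = k² = 0.431239129344
D = 1 − m·sn²u·sn²v = 0.841892259697459
sn(u+v) = (sn u·cn v·dn v + sn v·cn u·dn u)/D = 0.3938321196377357/0.841892259697459 = 0.4677939666285358
cn(u+v) = (cn u·cn v − sn u·sn v·dn u·dn v)/D = 0.7440959874103219/0.841892259697459 = 0.8838375443405538
dn(u+v) = (dn u·dn v − m·sn u·sn v·cn u·cn v)/D = 0.8011839837438805/0.841892259697459 = 0.9516466917415213

sn(u+v)=0.467793967 cn(u+v)=0.883837544 dn(u+v)=0.951646692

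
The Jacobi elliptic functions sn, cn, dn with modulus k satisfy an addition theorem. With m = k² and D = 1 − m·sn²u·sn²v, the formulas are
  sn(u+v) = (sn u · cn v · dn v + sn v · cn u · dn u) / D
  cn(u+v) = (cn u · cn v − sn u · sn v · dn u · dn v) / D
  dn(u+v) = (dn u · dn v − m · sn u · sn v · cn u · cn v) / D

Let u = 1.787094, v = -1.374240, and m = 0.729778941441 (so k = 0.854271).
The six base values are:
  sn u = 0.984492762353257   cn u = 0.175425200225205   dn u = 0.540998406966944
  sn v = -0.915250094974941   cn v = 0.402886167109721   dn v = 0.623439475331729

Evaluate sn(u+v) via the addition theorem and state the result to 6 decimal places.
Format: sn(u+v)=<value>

sn(u+v)=0.393675

m = k² = 0.729778941441
D = 1 − m·sn²u·sn²v = 0.4074896407269161
sn(u+v) = (sn u·cn v·dn v + sn v·cn u·dn u)/D = 0.1604185230570988/0.4074896407269161 = 0.393675095079546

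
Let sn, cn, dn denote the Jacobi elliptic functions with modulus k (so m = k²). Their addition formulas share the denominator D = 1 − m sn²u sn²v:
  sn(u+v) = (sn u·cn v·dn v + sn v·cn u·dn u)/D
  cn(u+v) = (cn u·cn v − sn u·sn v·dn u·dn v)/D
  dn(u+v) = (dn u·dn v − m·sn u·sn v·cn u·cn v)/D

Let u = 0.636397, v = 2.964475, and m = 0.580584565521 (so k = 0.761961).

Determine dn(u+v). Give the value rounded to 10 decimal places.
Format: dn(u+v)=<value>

dn(u+v)=0.9812464618

sn u = 0.5758017519678029, cn u = 0.8175893482860505, dn u = 0.8986147936021785
sn v = 0.7416217080057669, cn v = -0.6708183377149204, dn v = 0.8250314465738969
m = k² = 0.580584565521
D = 1 − m·sn²u·sn²v = 0.894129170154261
dn(u+v) = (dn u·dn v − m·sn u·sn v·cn u·cn v)/D = 0.877361084599999/0.894129170154261 = 0.9812464617932451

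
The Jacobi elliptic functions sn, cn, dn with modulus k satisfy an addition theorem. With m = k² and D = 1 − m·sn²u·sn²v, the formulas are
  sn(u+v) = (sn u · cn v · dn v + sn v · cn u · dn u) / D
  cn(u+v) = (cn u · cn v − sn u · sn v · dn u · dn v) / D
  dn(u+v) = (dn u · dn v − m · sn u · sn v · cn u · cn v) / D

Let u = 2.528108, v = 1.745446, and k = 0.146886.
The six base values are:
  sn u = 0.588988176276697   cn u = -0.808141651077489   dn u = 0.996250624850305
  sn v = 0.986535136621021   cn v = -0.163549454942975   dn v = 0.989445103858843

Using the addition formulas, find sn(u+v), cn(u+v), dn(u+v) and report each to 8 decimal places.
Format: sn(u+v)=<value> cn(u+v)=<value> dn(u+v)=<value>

sn(u+v)=-0.89611057 cn(u+v)=-0.44383088 dn(u+v)=0.99129944

m = k² = 0.021575496996
D = 1 − m·sn²u·sn²v = 0.9927155112443191
sn(u+v) = (sn u·cn v·dn v + sn v·cn u·dn u)/D = -0.8895828626447086/0.9927155112443191 = -0.8961105700158358
cn(u+v) = (cn u·cn v − sn u·sn v·dn u·dn v)/D = -0.4405977947674221/0.9927155112443191 = -0.4438308757915496
dn(u+v) = (dn u·dn v − m·sn u·sn v·cn u·cn v)/D = 0.9840783257666894/0.9927155112443191 = 0.9912994353570607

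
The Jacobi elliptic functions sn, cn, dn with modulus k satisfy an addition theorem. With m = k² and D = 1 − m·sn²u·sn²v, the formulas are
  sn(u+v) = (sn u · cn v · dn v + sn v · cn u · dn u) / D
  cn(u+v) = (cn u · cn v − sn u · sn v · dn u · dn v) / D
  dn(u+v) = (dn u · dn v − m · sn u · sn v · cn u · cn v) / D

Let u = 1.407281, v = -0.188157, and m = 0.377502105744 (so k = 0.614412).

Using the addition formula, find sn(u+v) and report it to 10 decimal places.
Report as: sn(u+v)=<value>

sn(u+v)=0.9063614718

sn u = 0.9604337602529281, cn u = 0.2785085136336429, dn u = 0.807328679742676
sn v = -0.1866401814630249, cn v = 0.982428339709034, dn v = 0.9934031816200268
m = k² = 0.377502105744
D = 1 − m·sn²u·sn²v = 0.9878698964106441
sn(u+v) = (sn u·cn v·dn v + sn v·cn u·dn u)/D = 0.8953672132154907/0.9878698964106441 = 0.9063614717573079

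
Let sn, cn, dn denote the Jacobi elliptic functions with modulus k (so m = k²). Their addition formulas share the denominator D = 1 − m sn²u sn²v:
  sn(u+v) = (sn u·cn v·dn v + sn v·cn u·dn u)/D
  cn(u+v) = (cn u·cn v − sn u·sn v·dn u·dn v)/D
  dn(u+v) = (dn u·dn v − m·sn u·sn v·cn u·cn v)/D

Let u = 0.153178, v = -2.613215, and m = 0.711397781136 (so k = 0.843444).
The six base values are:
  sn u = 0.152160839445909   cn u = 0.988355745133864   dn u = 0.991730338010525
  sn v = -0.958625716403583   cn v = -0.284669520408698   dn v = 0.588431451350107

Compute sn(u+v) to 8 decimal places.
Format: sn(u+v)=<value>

sn(u+v)=-0.97994896

m = k² = 0.711397781136
D = 1 − m·sn²u·sn²v = 0.9848638142745565
sn(u+v) = (sn u·cn v·dn v + sn v·cn u·dn u)/D = -0.9651162673755784/0.9848638142745565 = -0.9799489567869605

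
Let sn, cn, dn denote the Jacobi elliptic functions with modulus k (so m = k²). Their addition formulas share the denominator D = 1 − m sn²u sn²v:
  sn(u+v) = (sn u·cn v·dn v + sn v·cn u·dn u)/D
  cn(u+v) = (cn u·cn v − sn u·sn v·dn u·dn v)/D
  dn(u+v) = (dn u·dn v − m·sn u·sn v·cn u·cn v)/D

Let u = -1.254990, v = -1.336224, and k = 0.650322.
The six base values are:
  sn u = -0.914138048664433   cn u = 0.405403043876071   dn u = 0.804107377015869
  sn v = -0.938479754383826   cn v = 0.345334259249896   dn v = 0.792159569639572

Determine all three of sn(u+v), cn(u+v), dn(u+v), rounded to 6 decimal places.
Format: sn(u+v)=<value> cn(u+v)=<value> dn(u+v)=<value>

sn(u+v)=-0.807283 cn(u+v)=-0.590164 dn(u+v)=0.851106

m = k² = 0.422918703684
D = 1 − m·sn²u·sn²v = 0.6887350067554071
sn(u+v) = (sn u·cn v·dn v + sn v·cn u·dn u)/D = -0.5560041990391864/0.6887350067554071 = -0.8072831983065472
cn(u+v) = (cn u·cn v − sn u·sn v·dn u·dn v)/D = -0.4064667762328964/0.6887350067554071 = -0.5901642464026028
dn(u+v) = (dn u·dn v − m·sn u·sn v·cn u·cn v)/D = 0.5861864365483049/0.6887350067554071 = 0.8511059127222197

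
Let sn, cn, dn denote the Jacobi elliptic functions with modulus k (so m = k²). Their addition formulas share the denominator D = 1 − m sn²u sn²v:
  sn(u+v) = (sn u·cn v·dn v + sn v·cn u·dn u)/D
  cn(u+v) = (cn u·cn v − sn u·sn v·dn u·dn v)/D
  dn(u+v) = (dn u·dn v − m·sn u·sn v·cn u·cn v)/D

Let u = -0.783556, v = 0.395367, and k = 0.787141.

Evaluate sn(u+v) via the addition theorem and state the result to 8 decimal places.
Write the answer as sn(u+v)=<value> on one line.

sn u = -0.6743460189170938, cn u = 0.7384154973798062, dn u = 0.8474937331180425
sn v = 0.3794554460733933, cn v = 0.9252100109949319, dn v = 0.9543517732202851
m = k² = 0.619590953881
D = 1 − m·sn²u·sn²v = 0.9594311922268624
sn(u+v) = (sn u·cn v·dn v + sn v·cn u·dn u)/D = -0.3579670561265163/0.9594311922268624 = -0.3731034169273425

sn(u+v)=-0.37310342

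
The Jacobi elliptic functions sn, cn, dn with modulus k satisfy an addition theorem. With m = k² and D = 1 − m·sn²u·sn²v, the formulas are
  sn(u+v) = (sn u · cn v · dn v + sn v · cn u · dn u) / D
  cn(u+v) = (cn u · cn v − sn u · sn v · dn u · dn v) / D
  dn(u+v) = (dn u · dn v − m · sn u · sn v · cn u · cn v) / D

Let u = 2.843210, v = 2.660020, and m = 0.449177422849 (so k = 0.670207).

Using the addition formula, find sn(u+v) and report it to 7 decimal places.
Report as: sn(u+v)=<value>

sn(u+v)=-0.9988904

sn u = 0.6828976179301537, cn u = -0.7305140952954446, dn u = 0.8891155648744326
sn v = 0.7900215777630224, cn v = -0.6130790378644705, dn v = 0.8483236743397566
m = k² = 0.449177422849
D = 1 − m·sn²u·sn²v = 0.8692604393249793
sn(u+v) = (sn u·cn v·dn v + sn v·cn u·dn u)/D = -0.8682959172218304/0.8692604393249793 = -0.9988904106761169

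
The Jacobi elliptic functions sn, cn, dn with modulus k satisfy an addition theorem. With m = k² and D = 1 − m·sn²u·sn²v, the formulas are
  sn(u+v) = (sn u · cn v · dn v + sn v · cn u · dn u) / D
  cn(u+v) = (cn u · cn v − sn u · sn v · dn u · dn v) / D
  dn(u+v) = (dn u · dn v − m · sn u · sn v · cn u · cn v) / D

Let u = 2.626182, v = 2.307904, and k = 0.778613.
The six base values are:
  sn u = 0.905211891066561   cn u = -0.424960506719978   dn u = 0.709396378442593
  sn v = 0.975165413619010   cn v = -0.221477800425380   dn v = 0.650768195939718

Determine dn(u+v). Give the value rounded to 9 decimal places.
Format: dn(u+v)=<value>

dn(u+v)=0.779524288

m = k² = 0.606238203769
D = 1 − m·sn²u·sn²v = 0.5276103419254982
dn(u+v) = (dn u·dn v − m·sn u·sn v·cn u·cn v)/D = 0.4112850760105396/0.5276103419254982 = 0.7795242877718565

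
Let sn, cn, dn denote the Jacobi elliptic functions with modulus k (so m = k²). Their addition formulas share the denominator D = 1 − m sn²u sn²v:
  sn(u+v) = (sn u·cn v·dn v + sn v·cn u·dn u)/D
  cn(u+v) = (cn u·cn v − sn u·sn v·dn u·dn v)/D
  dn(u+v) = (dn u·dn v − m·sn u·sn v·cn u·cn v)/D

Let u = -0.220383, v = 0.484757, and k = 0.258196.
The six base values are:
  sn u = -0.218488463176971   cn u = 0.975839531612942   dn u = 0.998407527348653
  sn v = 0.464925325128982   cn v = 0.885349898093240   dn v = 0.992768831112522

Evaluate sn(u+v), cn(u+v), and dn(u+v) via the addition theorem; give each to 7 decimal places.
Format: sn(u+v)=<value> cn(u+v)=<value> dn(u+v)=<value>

m = k² = 0.066665174416
D = 1 − m·sn²u·sn²v = 0.9993121045348935
sn(u+v) = (sn u·cn v·dn v + sn v·cn u·dn u)/D = 0.2609300681721392/0.9993121045348935 = 0.261109684339892
cn(u+v) = (cn u·cn v − sn u·sn v·dn u·dn v)/D = 0.9646451066551059/0.9993121045348935 = 0.9653091384338604
dn(u+v) = (dn u·dn v − m·sn u·sn v·cn u·cn v)/D = 0.997038523413553/0.9993121045348935 = 0.997724853815917

sn(u+v)=0.2611097 cn(u+v)=0.9653091 dn(u+v)=0.9977249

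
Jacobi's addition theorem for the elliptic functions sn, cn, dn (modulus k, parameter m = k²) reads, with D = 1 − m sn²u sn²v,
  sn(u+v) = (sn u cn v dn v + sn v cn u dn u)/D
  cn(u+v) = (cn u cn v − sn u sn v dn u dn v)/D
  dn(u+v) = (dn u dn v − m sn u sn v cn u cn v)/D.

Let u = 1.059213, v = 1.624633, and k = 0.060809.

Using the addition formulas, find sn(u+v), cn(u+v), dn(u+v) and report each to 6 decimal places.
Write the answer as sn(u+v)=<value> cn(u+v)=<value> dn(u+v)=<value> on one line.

sn u = 0.8716841606003619, cn u = 0.4900680811463266, dn u = 0.9985941809845026
sn v = 0.9986334664059984, cn v = -0.05226088187104824, dn v = 0.9981544794121692
m = k² = 0.003697734481
D = 1 − m·sn²u·sn²v = 0.99719801204352
sn(u+v) = (sn u·cn v·dn v + sn v·cn u·dn u)/D = 0.4432394708048915/0.99719801204352 = 0.4444849121756447
cn(u+v) = (cn u·cn v − sn u·sn v·dn u·dn v)/D = -0.8932763551914648/0.99719801204352 = -0.8957863377213393
dn(u+v) = (dn u·dn v − m·sn u·sn v·cn u·cn v)/D = 0.996833694135998/0.99719801204352 = 0.9996346584097421

sn(u+v)=0.444485 cn(u+v)=-0.895786 dn(u+v)=0.999635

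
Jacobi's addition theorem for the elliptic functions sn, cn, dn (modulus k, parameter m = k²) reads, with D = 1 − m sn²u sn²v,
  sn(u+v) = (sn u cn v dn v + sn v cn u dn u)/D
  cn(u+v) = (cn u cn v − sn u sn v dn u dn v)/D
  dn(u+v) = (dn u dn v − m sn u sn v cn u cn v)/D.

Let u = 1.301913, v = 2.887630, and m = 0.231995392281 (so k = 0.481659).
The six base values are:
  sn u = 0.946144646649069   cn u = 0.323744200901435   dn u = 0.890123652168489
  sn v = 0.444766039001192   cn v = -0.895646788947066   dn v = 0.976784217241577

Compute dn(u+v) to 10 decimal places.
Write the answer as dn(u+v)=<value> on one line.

m = k² = 0.231995392281
D = 1 − m·sn²u·sn²v = 0.9589174238364505
dn(u+v) = (dn u·dn v − m·sn u·sn v·cn u·cn v)/D = 0.8977666108765789/0.9589174238364505 = 0.9362293233600673

dn(u+v)=0.9362293234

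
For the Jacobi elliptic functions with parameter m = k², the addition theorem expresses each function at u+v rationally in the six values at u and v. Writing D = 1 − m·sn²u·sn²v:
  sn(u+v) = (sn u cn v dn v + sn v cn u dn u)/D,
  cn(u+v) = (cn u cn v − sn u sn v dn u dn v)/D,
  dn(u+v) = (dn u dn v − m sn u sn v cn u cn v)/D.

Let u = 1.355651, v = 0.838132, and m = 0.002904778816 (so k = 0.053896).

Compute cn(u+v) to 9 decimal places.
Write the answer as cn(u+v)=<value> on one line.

cn(u+v)=-0.581887698

sn u = 0.9767671914460725, cn u = 0.214303181764881, dn u = 0.9986133514183439
sn v = 0.7432293999014914, cn v = 0.6690366650057895, dn v = 0.9991973926114731
m = k² = 0.002904778816
D = 1 − m·sn²u·sn²v = 0.9984691206761446
cn(u+v) = (cn u·cn v − sn u·sn v·dn u·dn v)/D = -0.5809968986145957/0.9984691206761446 = -0.5818876984609754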